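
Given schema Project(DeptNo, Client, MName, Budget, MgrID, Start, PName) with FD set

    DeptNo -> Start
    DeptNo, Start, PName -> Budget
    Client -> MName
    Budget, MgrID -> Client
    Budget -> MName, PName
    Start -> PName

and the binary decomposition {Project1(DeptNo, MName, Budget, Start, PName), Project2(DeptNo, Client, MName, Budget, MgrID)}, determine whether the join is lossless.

Yes

Common attributes: Project1 ∩ Project2 = {DeptNo, MName, Budget}.
Closure of {DeptNo, MName, Budget}: DeptNo → Start applies, adding Start; Budget → MName, PName applies, adding PName. So (DeptNo, MName, Budget)⁺ = {DeptNo, MName, Budget, Start, PName}.
This closure contains every attribute of Project1, so Project1 ∩ Project2 → Project1. The join is lossless.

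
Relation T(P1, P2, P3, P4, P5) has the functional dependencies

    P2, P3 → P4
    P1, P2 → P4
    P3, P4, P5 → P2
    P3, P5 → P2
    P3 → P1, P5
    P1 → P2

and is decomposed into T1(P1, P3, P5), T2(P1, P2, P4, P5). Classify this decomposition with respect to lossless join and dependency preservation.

Lossless test: (P1, P5)⁺ = {P1, P2, P4, P5}, which contains all of one fragment — lossless.
Dependency preservation: P2, P3 → P4; P3, P4, P5 → P2; P3, P5 → P2 are not contained in any single fragment, but the restricted closure of each left-hand side across the fragments still reaches the right-hand side; the remaining FDs each lie inside some fragment. All dependencies are preserved.

lossless and dependency-preserving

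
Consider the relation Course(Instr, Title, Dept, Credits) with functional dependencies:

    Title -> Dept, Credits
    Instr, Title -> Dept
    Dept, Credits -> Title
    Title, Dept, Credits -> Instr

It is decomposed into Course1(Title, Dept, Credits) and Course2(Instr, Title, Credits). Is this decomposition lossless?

Yes

Common attributes: Course1 ∩ Course2 = {Title, Credits}.
Closure of {Title, Credits}: Title → Dept, Credits applies, adding Dept; Title, Dept, Credits → Instr applies, adding Instr. So (Title, Credits)⁺ = {Instr, Title, Dept, Credits}.
This closure contains every attribute of Course1, so Course1 ∩ Course2 → Course1. The join is lossless.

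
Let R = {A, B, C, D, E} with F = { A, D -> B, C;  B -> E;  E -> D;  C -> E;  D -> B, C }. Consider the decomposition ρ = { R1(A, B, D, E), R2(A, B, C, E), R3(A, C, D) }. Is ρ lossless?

Yes

Chase test. Columns are A, B, C, D, E; row i has aⱼ where attribute j ∈ Ri, else bᵢⱼ.
Initial tableau (one row per fragment):
  row 1: a1 a2 b13 a4 a5
  row 2: a1 a2 a3 b24 a5
  row 3: a1 b32 a3 a4 b35
Rows 1 and 3 agree on A, D; apply A, D→B, C and equate their B, C entries.
Rows 1 and 3 agree on B; apply B→E and equate their E entries.
Rows 1 and 2 agree on E; apply E→D and equate their D entries.
Row 1 is now all distinguished symbols — the join is lossless.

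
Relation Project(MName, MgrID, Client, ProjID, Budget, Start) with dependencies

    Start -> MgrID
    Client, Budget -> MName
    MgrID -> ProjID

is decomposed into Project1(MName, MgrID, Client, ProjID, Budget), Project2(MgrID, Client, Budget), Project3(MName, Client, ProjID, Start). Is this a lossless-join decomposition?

Chase test. Columns are MName, MgrID, Client, ProjID, Budget, Start; row i has aⱼ where attribute j ∈ Projecti, else bᵢⱼ.
Initial tableau (one row per fragment):
  row 1: a1 a2 a3 a4 a5 b16
  row 2: b21 a2 a3 b24 a5 b26
  row 3: a1 b32 a3 a4 b35 a6
Rows 1 and 2 agree on Client, Budget; apply Client, Budget→MName and equate their MName entries.
Rows 1 and 2 agree on MgrID; apply MgrID→ProjID and equate their ProjID entries.
No row becomes fully distinguished — the join is lossy.

No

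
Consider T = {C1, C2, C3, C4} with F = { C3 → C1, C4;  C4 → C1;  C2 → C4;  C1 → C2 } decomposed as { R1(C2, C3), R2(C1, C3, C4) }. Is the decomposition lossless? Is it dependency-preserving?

Lossless test: (C3)⁺ = {C1, C2, C3, C4}, which contains all of one fragment — lossless.
Dependency preservation: the restricted closure of {C2} across the fragments never reaches {C4}, so C2 → C4 cannot be enforced without a join — not preserved.

lossless but not dependency-preserving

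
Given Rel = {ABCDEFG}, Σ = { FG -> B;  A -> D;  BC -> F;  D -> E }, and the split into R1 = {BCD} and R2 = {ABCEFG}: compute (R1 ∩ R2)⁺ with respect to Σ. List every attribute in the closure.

R1 ∩ R2 = {BC}.
BC → F applies, adding F
Closure: {BCF}.

BCF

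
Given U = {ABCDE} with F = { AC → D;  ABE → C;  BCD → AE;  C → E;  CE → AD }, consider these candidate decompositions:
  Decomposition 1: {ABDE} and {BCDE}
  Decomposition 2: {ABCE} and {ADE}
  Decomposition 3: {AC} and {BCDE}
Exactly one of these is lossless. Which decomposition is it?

Decomposition 3

Decomposition 1: common = {BDE}, closure = {BDE} → lossy.
Decomposition 2: common = {AE}, closure = {AE} → lossy.
Decomposition 3: common = {C}, closure = {ACDE} → lossless.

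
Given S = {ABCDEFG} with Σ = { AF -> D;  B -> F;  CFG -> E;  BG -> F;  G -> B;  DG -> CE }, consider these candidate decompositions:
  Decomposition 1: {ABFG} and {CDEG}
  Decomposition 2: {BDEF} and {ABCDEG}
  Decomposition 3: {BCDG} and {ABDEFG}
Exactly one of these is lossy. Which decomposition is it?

Decomposition 1

Decomposition 1: common = {G}, closure = {BFG} → lossy.
Decomposition 2: common = {BDE}, closure = {BDEF} → lossless.
Decomposition 3: common = {BDG}, closure = {BCDEFG} → lossless.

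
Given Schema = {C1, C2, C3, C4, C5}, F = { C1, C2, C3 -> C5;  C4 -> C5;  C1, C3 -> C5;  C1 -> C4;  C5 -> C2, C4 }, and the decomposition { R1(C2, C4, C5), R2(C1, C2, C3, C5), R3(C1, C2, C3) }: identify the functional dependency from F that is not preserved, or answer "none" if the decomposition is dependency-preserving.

none

C1, C2, C3 → C5 lies within R2.
C4 → C5 lies within R1.
C1, C3 → C5 lies within R2.
C1 → C4: restricted closure across fragments reaches C4.
C5 → C2, C4 lies within R1.
Every dependency is enforceable on the fragments, so the decomposition is dependency-preserving.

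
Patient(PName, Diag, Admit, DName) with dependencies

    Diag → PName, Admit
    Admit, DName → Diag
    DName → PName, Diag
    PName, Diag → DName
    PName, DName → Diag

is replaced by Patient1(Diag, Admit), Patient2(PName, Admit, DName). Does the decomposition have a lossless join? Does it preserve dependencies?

lossy and not dependency-preserving

Lossless test: (Admit)⁺ = {Admit}, which is a superkey of neither fragment — lossy.
Dependency preservation: the restricted closure of {Diag} across the fragments never reaches {PName, Admit}, so Diag → PName, Admit cannot be enforced without a join — not preserved.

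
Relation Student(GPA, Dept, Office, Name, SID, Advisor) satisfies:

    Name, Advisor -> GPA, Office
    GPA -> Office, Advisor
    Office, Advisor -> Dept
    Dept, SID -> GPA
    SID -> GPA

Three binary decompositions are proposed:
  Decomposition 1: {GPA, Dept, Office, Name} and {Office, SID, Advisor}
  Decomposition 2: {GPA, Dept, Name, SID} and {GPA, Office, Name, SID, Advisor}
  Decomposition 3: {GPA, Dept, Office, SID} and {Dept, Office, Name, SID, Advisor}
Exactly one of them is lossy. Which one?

Decomposition 1

Decomposition 1: common = {Office}, closure = {Office} → lossy.
Decomposition 2: common = {GPA, Name, SID}, closure = {GPA, Dept, Office, Name, SID, Advisor} → lossless.
Decomposition 3: common = {Dept, Office, SID}, closure = {GPA, Dept, Office, SID, Advisor} → lossless.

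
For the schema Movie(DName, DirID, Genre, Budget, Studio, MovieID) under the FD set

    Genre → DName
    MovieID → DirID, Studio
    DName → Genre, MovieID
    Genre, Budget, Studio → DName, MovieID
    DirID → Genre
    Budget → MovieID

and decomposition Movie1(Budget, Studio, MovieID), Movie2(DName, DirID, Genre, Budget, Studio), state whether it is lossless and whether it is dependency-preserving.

lossless but not dependency-preserving

Lossless test: (Budget, Studio)⁺ = {DName, DirID, Genre, Budget, Studio, MovieID}, which contains all of one fragment — lossless.
Dependency preservation: the restricted closure of {MovieID} across the fragments never reaches {DirID, Studio}, so MovieID → DirID, Studio cannot be enforced without a join — not preserved.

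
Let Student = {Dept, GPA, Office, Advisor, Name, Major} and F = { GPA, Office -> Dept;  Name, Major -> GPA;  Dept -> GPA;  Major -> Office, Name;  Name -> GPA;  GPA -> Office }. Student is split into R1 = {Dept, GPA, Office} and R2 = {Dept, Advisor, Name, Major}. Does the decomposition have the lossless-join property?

Common attributes: R1 ∩ R2 = {Dept}.
Closure of {Dept}: Dept → GPA applies, adding GPA; GPA → Office applies, adding Office. So (Dept)⁺ = {Dept, GPA, Office}.
This closure contains every attribute of R1, so R1 ∩ R2 → R1. The join is lossless.

Yes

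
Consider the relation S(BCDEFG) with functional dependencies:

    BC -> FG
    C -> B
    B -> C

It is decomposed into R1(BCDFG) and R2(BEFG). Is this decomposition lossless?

Common attributes: R1 ∩ R2 = {BFG}.
Closure of {BFG}: B → C applies, adding C. So (BFG)⁺ = {BCFG}.
The closure contains neither all of R1 = {BCDFG} nor all of R2 = {BEFG}, so the common attributes are not a superkey of either fragment. The join is lossy.

No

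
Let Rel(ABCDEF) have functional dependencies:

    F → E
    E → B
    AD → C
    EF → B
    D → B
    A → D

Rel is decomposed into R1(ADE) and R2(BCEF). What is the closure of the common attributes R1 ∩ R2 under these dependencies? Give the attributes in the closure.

BE

R1 ∩ R2 = {E}.
E → B applies, adding B
Closure: {BE}.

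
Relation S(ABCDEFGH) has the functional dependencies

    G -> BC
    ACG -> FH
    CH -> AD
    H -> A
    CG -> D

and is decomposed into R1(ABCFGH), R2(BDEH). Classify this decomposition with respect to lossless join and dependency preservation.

Lossless test: (BH)⁺ = {ABH}, which is a superkey of neither fragment — lossy.
Dependency preservation: the restricted closure of {CH} across the fragments never reaches {AD}, so CH → AD cannot be enforced without a join — not preserved.

lossy and not dependency-preserving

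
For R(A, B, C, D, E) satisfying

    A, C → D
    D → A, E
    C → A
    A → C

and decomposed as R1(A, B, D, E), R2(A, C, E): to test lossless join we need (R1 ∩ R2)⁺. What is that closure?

R1 ∩ R2 = {A, E}.
A → C applies, adding C
A, C → D applies, adding D
Closure: {A, C, D, E}.

A, C, D, E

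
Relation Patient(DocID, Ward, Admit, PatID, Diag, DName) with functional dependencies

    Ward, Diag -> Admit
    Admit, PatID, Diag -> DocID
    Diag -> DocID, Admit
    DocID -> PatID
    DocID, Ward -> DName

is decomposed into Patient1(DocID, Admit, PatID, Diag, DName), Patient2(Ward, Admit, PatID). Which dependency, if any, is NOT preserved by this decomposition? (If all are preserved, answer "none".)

Check DocID, Ward → DName: no single fragment contains all of {DocID, Ward, DName}, and the restricted closure of {DocID, Ward} across the fragments never reaches {DName}.
Ward, Diag → Admit is preserved.
Admit, PatID, Diag → DocID is preserved.
Diag → DocID, Admit is preserved.
DocID → PatID is preserved.

DocID, Ward -> DName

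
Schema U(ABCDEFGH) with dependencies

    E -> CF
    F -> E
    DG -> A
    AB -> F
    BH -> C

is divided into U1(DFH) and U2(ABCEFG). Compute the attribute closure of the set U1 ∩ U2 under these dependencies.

U1 ∩ U2 = {F}.
F → E applies, adding E
E → CF applies, adding C
Closure: {CEF}.

CEF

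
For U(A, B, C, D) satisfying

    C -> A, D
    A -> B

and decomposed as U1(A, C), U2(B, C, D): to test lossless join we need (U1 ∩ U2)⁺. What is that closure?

U1 ∩ U2 = {C}.
C → A, D applies, adding A, D
A → B applies, adding B
Closure: {A, B, C, D}.

A, B, C, D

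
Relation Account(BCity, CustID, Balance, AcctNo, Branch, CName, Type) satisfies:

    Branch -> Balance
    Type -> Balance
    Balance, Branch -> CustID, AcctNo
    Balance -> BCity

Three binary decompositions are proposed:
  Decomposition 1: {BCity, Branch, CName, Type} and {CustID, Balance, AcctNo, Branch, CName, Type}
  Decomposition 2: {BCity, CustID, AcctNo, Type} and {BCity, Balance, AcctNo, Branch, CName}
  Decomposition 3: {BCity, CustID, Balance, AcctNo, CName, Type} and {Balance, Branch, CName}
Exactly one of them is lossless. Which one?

Decomposition 1: common = {Branch, CName, Type}, closure = {BCity, CustID, Balance, AcctNo, Branch, CName, Type} → lossless.
Decomposition 2: common = {BCity, AcctNo}, closure = {BCity, AcctNo} → lossy.
Decomposition 3: common = {Balance, CName}, closure = {BCity, Balance, CName} → lossy.

Decomposition 1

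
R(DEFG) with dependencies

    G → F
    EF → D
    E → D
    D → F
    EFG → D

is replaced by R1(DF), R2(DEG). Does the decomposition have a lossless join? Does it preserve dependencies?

Lossless test: (D)⁺ = {DF}, which contains all of one fragment — lossless.
Dependency preservation: the restricted closure of {G} across the fragments never reaches {F}, so G → F cannot be enforced without a join — not preserved.

lossless but not dependency-preserving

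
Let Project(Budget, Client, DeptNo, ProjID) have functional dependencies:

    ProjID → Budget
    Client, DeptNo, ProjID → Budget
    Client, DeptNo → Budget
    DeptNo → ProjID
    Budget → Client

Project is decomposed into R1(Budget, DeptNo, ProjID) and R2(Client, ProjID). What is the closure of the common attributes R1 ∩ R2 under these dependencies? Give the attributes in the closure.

Budget, Client, ProjID

R1 ∩ R2 = {ProjID}.
ProjID → Budget applies, adding Budget
Budget → Client applies, adding Client
Closure: {Budget, Client, ProjID}.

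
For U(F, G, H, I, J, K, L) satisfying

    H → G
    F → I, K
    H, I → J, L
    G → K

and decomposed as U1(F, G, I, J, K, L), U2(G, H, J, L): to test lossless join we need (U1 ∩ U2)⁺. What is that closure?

U1 ∩ U2 = {G, J, L}.
G → K applies, adding K
Closure: {G, J, K, L}.

G, J, K, L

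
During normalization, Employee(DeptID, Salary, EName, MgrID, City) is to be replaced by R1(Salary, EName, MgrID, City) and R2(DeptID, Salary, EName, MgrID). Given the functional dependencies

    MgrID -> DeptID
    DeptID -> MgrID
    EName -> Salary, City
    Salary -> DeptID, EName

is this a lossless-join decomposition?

Yes

Common attributes: R1 ∩ R2 = {Salary, EName, MgrID}.
Closure of {Salary, EName, MgrID}: MgrID → DeptID applies, adding DeptID; EName → Salary, City applies, adding City. So (Salary, EName, MgrID)⁺ = {DeptID, Salary, EName, MgrID, City}.
This closure contains every attribute of R1, so R1 ∩ R2 → R1. The join is lossless.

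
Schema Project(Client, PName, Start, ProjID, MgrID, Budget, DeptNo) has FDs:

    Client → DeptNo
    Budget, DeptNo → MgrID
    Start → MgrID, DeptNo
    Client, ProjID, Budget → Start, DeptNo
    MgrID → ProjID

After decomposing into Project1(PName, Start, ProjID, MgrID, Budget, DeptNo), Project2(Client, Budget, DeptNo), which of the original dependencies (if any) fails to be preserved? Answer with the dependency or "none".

Client, ProjID, Budget → Start, DeptNo

Check Client, ProjID, Budget → Start, DeptNo: no single fragment contains all of {Client, Start, ProjID, Budget, DeptNo}, and the restricted closure of {Client, ProjID, Budget} across the fragments never reaches {Start, DeptNo}.
Client → DeptNo is preserved.
Budget, DeptNo → MgrID is preserved.
Start → MgrID, DeptNo is preserved.
MgrID → ProjID is preserved.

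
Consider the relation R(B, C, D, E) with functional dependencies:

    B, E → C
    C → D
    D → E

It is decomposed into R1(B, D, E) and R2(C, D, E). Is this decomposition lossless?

Common attributes: R1 ∩ R2 = {D, E}.
No dependency enlarges {D, E}, so (D, E)⁺ = {D, E}.
The closure contains neither all of R1 = {B, D, E} nor all of R2 = {C, D, E}, so the common attributes are not a superkey of either fragment. The join is lossy.

No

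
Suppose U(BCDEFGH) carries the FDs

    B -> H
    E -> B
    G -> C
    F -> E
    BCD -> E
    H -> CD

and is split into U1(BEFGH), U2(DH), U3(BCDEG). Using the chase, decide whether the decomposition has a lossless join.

Chase test. Columns are BCDEFGH; row i has aⱼ where attribute j ∈ Ui, else bᵢⱼ.
Initial tableau (one row per fragment):
  row 1: a1 b12 b13 a4 a5 a6 a7
  row 2: b21 b22 a3 b24 b25 b26 a7
  row 3: a1 a2 a3 a4 b35 a6 b37
Rows 1 and 3 agree on B; apply B→H and equate their H entries.
Rows 1 and 3 agree on G; apply G→C and equate their C entries.
Rows 1 and 2 agree on H; apply H→CD and equate their CD entries.
Row 1 is now all distinguished symbols — the join is lossless.

Yes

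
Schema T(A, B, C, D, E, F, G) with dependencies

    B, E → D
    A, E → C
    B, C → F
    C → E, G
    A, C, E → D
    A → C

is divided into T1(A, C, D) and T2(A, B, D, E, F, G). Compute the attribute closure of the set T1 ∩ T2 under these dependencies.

A, C, D, E, G

T1 ∩ T2 = {A, D}.
A → C applies, adding C
C → E, G applies, adding E, G
Closure: {A, C, D, E, G}.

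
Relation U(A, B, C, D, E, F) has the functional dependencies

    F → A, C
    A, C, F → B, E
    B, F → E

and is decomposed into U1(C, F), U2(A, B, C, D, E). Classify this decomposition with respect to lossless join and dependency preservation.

Lossless test: (C)⁺ = {C}, which is a superkey of neither fragment — lossy.
Dependency preservation: the restricted closure of {F} across the fragments never reaches {A, C}, so F → A, C cannot be enforced without a join — not preserved.

lossy and not dependency-preserving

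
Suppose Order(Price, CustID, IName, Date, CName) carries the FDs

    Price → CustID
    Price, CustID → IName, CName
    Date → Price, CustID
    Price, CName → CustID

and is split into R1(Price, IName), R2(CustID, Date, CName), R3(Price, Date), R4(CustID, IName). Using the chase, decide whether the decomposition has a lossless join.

Chase test. Columns are Price, CustID, IName, Date, CName; row i has aⱼ where attribute j ∈ Ri, else bᵢⱼ.
Initial tableau (one row per fragment):
  row 1: a1 b12 a3 b14 b15
  row 2: b21 a2 b23 a4 a5
  row 3: a1 b32 b33 a4 b35
  row 4: b41 a2 a3 b44 b45
Rows 1 and 3 agree on Price; apply Price→CustID and equate their CustID entries.
Rows 1 and 3 agree on Price, CustID; apply Price, CustID→IName, CName and equate their IName, CName entries.
Rows 2 and 3 agree on Date; apply Date→Price, CustID and equate their Price, CustID entries.
Rows 1 and 2 agree on Price, CustID; apply Price, CustID→IName, CName and equate their IName, CName entries.
Row 2 is now all distinguished symbols — the join is lossless.

Yes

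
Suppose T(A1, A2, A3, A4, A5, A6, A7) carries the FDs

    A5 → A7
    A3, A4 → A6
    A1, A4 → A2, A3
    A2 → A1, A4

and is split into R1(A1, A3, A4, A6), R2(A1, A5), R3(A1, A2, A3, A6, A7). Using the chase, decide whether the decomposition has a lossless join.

No

Chase test. Columns are A1, A2, A3, A4, A5, A6, A7; row i has aⱼ where attribute j ∈ Ri, else bᵢⱼ.
Initial tableau (one row per fragment):
  row 1: a1 b12 a3 a4 b15 a6 b17
  row 2: a1 b22 b23 b24 a5 b26 b27
  row 3: a1 a2 a3 b34 b35 a6 a7
No row becomes fully distinguished — the join is lossy.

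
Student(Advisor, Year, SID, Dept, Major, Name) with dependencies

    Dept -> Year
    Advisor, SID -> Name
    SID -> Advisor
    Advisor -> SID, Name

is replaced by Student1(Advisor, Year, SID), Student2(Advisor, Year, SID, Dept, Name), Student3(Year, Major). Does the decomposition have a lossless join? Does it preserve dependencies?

Lossless test (chase): Rows 1 and 2 agree on Advisor, SID; apply Advisor, SID→Name and equate their Name entries. No row becomes fully distinguished — the join is lossy.
Dependency preservation: every FD's attributes lie within a single fragment, so each can be enforced locally — preserved.

lossy but dependency-preserving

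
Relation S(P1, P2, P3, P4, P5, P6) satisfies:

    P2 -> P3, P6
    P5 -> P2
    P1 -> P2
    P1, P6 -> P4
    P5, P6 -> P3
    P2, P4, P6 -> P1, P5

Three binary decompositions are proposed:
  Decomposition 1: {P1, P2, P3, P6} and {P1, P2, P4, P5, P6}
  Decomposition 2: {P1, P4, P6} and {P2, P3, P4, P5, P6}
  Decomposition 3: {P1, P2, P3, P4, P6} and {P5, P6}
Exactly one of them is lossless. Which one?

Decomposition 1: common = {P1, P2, P6}, closure = {P1, P2, P3, P4, P5, P6} → lossless.
Decomposition 2: common = {P4, P6}, closure = {P4, P6} → lossy.
Decomposition 3: common = {P6}, closure = {P6} → lossy.

Decomposition 1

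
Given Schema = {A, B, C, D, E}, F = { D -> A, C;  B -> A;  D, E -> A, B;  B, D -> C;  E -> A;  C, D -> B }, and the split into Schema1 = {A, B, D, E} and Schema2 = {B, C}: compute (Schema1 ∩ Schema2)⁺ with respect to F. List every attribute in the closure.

A, B

Schema1 ∩ Schema2 = {B}.
B → A applies, adding A
Closure: {A, B}.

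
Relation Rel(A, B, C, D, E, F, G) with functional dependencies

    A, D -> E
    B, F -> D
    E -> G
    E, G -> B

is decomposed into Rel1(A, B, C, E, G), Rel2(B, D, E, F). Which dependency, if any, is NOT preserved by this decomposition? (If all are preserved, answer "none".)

A, D -> E

Check A, D → E: no single fragment contains all of {A, D, E}, and the restricted closure of {A, D} across the fragments never reaches {E}.
B, F → D is preserved.
E → G is preserved.
E, G → B is preserved.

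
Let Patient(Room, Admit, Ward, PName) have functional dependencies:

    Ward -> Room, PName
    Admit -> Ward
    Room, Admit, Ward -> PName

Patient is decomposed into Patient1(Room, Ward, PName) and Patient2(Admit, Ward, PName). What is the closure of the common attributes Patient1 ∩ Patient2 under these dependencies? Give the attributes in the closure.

Room, Ward, PName

Patient1 ∩ Patient2 = {Ward, PName}.
Ward → Room, PName applies, adding Room
Closure: {Room, Ward, PName}.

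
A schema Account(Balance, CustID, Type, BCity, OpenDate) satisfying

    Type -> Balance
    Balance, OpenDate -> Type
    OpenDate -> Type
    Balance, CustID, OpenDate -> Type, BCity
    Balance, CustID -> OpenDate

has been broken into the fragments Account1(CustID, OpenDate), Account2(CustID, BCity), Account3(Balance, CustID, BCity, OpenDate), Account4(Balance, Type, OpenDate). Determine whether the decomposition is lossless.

Yes

Chase test. Columns are Balance, CustID, Type, BCity, OpenDate; row i has aⱼ where attribute j ∈ Accounti, else bᵢⱼ.
Initial tableau (one row per fragment):
  row 1: b11 a2 b13 b14 a5
  row 2: b21 a2 b23 a4 b25
  row 3: a1 a2 b33 a4 a5
  row 4: a1 b42 a3 b44 a5
Rows 3 and 4 agree on Balance, OpenDate; apply Balance, OpenDate→Type and equate their Type entries.
Rows 1 and 3 agree on OpenDate; apply OpenDate→Type and equate their Type entries.
Rows 1 and 3 agree on Type; apply Type→Balance and equate their Balance entries.
Rows 1 and 3 agree on Balance, CustID, OpenDate; apply Balance, CustID, OpenDate→Type, BCity and equate their Type, BCity entries.
Row 1 is now all distinguished symbols — the join is lossless.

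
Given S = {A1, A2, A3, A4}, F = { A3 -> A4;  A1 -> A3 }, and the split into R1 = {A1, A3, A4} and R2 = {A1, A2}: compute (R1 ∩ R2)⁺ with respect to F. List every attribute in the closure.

A1, A3, A4

R1 ∩ R2 = {A1}.
A1 → A3 applies, adding A3
A3 → A4 applies, adding A4
Closure: {A1, A3, A4}.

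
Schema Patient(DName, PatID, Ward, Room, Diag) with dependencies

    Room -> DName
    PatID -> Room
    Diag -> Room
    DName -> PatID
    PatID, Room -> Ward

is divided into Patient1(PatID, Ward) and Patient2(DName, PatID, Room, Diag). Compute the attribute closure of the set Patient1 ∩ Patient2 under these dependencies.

Patient1 ∩ Patient2 = {PatID}.
PatID → Room applies, adding Room
PatID, Room → Ward applies, adding Ward
Room → DName applies, adding DName
Closure: {DName, PatID, Ward, Room}.

DName, PatID, Ward, Room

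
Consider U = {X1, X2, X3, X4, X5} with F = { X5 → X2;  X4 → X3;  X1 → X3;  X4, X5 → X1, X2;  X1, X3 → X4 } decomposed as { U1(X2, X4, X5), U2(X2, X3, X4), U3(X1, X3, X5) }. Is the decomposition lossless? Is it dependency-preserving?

Lossless test (chase): Rows 1 and 3 agree on X5; apply X5→X2 and equate their X2 entries. Rows 1 and 2 agree on X4; apply X4→X3 and equate their X3 entries. No row becomes fully distinguished — the join is lossy.
Dependency preservation: the restricted closure of {X4, X5} across the fragments never reaches {X1, X2}, so X4, X5 → X1, X2 cannot be enforced without a join — not preserved.

lossy and not dependency-preserving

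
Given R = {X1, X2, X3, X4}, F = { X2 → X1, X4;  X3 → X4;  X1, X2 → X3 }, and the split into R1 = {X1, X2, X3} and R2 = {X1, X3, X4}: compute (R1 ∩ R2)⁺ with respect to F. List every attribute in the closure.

X1, X3, X4

R1 ∩ R2 = {X1, X3}.
X3 → X4 applies, adding X4
Closure: {X1, X3, X4}.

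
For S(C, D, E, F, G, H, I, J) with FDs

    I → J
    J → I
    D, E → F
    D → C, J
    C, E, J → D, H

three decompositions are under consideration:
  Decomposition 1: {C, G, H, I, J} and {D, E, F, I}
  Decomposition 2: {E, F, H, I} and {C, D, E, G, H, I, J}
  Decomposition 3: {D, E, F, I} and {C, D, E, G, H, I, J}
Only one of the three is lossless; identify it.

Decomposition 3

Decomposition 1: common = {I}, closure = {I, J} → lossy.
Decomposition 2: common = {E, H, I}, closure = {E, H, I, J} → lossy.
Decomposition 3: common = {D, E, I}, closure = {C, D, E, F, H, I, J} → lossless.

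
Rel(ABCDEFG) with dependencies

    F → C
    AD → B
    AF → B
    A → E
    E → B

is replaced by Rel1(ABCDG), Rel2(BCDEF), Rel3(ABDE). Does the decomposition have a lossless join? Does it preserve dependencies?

lossy but dependency-preserving

Lossless test (chase): Rows 1 and 3 agree on A; apply A→E and equate their E entries. No row becomes fully distinguished — the join is lossy.
Dependency preservation: AF → B is not contained in any single fragment, but the restricted closure of its left-hand side across the fragments still reaches the right-hand side; the remaining FDs each lie inside some fragment. All dependencies are preserved.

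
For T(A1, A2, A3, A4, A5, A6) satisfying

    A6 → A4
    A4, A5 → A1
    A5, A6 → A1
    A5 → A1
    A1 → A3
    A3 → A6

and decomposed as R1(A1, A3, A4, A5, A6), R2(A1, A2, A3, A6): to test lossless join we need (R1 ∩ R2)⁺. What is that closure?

A1, A3, A4, A6

R1 ∩ R2 = {A1, A3, A6}.
A6 → A4 applies, adding A4
Closure: {A1, A3, A4, A6}.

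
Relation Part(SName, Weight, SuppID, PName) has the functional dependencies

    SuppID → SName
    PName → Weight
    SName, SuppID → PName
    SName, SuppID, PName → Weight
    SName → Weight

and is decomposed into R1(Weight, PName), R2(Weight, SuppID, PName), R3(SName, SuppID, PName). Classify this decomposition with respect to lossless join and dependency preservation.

Lossless test (chase): Rows 2 and 3 agree on SuppID; apply SuppID→SName and equate their SName entries. Rows 1 and 3 agree on PName; apply PName→Weight and equate their Weight entries. Row 2 is now all distinguished symbols — the join is lossless.
Dependency preservation: the restricted closure of {SName} across the fragments never reaches {Weight}, so SName → Weight cannot be enforced without a join — not preserved.

lossless but not dependency-preserving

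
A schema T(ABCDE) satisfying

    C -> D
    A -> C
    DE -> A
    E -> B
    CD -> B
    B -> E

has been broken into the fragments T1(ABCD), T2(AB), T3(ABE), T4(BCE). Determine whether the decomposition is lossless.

Chase test. Columns are ABCDE; row i has aⱼ where attribute j ∈ Ti, else bᵢⱼ.
Initial tableau (one row per fragment):
  row 1: a1 a2 a3 a4 b15
  row 2: a1 a2 b23 b24 b25
  row 3: a1 a2 b33 b34 a5
  row 4: b41 a2 a3 b44 a5
Rows 1 and 4 agree on C; apply C→D and equate their D entries.
Rows 1 and 2 agree on A; apply A→C and equate their C entries.
Rows 1 and 3 agree on A; apply A→C and equate their C entries.
Rows 1 and 2 agree on B; apply B→E and equate their E entries.
Rows 1 and 3 agree on B; apply B→E and equate their E entries.
Rows 1 and 2 agree on C; apply C→D and equate their D entries.
Rows 1 and 3 agree on C; apply C→D and equate their D entries.
Rows 1 and 4 agree on DE; apply DE→A and equate their A entries.
Row 1 is now all distinguished symbols — the join is lossless.

Yes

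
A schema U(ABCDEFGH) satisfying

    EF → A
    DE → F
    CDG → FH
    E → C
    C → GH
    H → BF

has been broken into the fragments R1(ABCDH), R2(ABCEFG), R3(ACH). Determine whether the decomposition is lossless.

Chase test. Columns are ABCDEFGH; row i has aⱼ where attribute j ∈ Ri, else bᵢⱼ.
Initial tableau (one row per fragment):
  row 1: a1 a2 a3 a4 b15 b16 b17 a8
  row 2: a1 a2 a3 b24 a5 a6 a7 b28
  row 3: a1 b32 a3 b34 b35 b36 b37 a8
Rows 1 and 2 agree on C; apply C→GH and equate their GH entries.
Rows 1 and 3 agree on C; apply C→GH and equate their GH entries.
Rows 1 and 2 agree on H; apply H→BF and equate their BF entries.
Rows 1 and 3 agree on H; apply H→BF and equate their BF entries.
No row becomes fully distinguished — the join is lossy.

No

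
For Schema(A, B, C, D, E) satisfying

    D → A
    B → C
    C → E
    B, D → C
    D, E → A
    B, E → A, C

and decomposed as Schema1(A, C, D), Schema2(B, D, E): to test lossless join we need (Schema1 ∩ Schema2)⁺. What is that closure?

Schema1 ∩ Schema2 = {D}.
D → A applies, adding A
Closure: {A, D}.

A, D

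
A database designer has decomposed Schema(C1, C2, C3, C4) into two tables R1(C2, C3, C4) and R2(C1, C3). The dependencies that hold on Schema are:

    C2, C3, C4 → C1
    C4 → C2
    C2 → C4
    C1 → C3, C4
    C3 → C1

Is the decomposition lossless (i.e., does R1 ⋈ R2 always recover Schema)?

Common attributes: R1 ∩ R2 = {C3}.
Closure of {C3}: C3 → C1 applies, adding C1; C1 → C3, C4 applies, adding C4; C4 → C2 applies, adding C2. So (C3)⁺ = {C1, C2, C3, C4}.
This closure contains every attribute of R1, so R1 ∩ R2 → R1. The join is lossless.

Yes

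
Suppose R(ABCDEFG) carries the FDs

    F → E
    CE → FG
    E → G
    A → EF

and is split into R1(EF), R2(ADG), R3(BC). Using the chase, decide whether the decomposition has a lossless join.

No

Chase test. Columns are ABCDEFG; row i has aⱼ where attribute j ∈ Ri, else bᵢⱼ.
Initial tableau (one row per fragment):
  row 1: b11 b12 b13 b14 a5 a6 b17
  row 2: a1 b22 b23 a4 b25 b26 a7
  row 3: b31 a2 a3 b34 b35 b36 b37
No row becomes fully distinguished — the join is lossy.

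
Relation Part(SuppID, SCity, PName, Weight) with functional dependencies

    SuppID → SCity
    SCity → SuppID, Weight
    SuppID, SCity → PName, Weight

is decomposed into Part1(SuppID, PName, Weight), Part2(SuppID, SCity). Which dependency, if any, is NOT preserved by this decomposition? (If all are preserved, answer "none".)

SuppID → SCity lies within Part2.
SCity → SuppID, Weight: restricted closure across fragments reaches SuppID, Weight.
SuppID, SCity → PName, Weight: restricted closure across fragments reaches PName, Weight.
Every dependency is enforceable on the fragments, so the decomposition is dependency-preserving.

none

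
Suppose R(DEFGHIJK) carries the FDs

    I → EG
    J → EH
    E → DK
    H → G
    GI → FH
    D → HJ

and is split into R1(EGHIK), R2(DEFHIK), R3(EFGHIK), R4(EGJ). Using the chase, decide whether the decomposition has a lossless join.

Yes

Chase test. Columns are DEFGHIJK; row i has aⱼ where attribute j ∈ Ri, else bᵢⱼ.
Initial tableau (one row per fragment):
  row 1: b11 a2 b13 a4 a5 a6 b17 a8
  row 2: a1 a2 a3 b24 a5 a6 b27 a8
  row 3: b31 a2 a3 a4 a5 a6 b37 a8
  row 4: b41 a2 b43 a4 b45 b46 a7 b48
Rows 1 and 2 agree on I; apply I→EG and equate their EG entries.
Rows 1 and 2 agree on E; apply E→DK and equate their DK entries.
Rows 1 and 3 agree on E; apply E→DK and equate their DK entries.
Rows 1 and 4 agree on E; apply E→DK and equate their DK entries.
Rows 1 and 2 agree on GI; apply GI→FH and equate their FH entries.
Rows 1 and 2 agree on D; apply D→HJ and equate their HJ entries.
Rows 1 and 3 agree on D; apply D→HJ and equate their HJ entries.
Rows 1 and 4 agree on D; apply D→HJ and equate their HJ entries.
Row 1 is now all distinguished symbols — the join is lossless.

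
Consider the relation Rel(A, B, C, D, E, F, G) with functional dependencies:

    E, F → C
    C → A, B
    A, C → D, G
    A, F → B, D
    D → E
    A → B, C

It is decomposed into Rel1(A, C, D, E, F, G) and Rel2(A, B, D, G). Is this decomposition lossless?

Common attributes: Rel1 ∩ Rel2 = {A, D, G}.
Closure of {A, D, G}: D → E applies, adding E; A → B, C applies, adding B, C. So (A, D, G)⁺ = {A, B, C, D, E, G}.
This closure contains every attribute of Rel2, so Rel1 ∩ Rel2 → Rel2. The join is lossless.

Yes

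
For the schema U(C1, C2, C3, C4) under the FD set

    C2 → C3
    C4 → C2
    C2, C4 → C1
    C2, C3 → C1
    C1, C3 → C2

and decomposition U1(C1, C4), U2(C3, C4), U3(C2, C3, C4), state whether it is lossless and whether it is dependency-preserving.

lossless but not dependency-preserving

Lossless test (chase): Rows 1 and 2 agree on C4; apply C4→C2 and equate their C2 entries. Rows 1 and 3 agree on C4; apply C4→C2 and equate their C2 entries. Rows 1 and 2 agree on C2, C4; apply C2, C4→C1 and equate their C1 entries. Rows 1 and 3 agree on C2, C4; apply C2, C4→C1 and equate their C1 entries. Rows 1 and 2 agree on C2; apply C2→C3 and equate their C3 entries. Row 1 is now all distinguished symbols — the join is lossless.
Dependency preservation: the restricted closure of {C2, C3} across the fragments never reaches {C1}, so C2, C3 → C1 cannot be enforced without a join — not preserved.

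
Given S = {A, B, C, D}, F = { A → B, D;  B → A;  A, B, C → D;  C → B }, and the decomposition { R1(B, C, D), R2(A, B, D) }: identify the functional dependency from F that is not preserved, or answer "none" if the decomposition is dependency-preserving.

none

A → B, D lies within R2.
B → A lies within R2.
A, B, C → D: restricted closure across fragments reaches D.
C → B lies within R1.
Every dependency is enforceable on the fragments, so the decomposition is dependency-preserving.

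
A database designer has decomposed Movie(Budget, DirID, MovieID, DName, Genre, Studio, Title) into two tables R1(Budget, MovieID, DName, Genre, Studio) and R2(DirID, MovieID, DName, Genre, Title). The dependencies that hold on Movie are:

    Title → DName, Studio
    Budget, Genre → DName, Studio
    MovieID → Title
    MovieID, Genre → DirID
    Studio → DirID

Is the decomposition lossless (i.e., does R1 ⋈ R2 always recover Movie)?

Common attributes: R1 ∩ R2 = {MovieID, DName, Genre}.
Closure of {MovieID, DName, Genre}: MovieID → Title applies, adding Title; MovieID, Genre → DirID applies, adding DirID; Title → DName, Studio applies, adding Studio. So (MovieID, DName, Genre)⁺ = {DirID, MovieID, DName, Genre, Studio, Title}.
This closure contains every attribute of R2, so R1 ∩ R2 → R2. The join is lossless.

Yes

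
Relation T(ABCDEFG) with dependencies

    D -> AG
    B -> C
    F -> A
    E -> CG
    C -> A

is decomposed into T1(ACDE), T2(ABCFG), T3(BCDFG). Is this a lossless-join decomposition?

No

Chase test. Columns are ABCDEFG; row i has aⱼ where attribute j ∈ Ti, else bᵢⱼ.
Initial tableau (one row per fragment):
  row 1: a1 b12 a3 a4 a5 b16 b17
  row 2: a1 a2 a3 b24 b25 a6 a7
  row 3: b31 a2 a3 a4 b35 a6 a7
Rows 1 and 3 agree on D; apply D→AG and equate their AG entries.
No row becomes fully distinguished — the join is lossy.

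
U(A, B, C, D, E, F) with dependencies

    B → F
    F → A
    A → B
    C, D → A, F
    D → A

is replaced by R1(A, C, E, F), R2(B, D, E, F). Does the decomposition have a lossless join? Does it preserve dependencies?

Lossless test: (E, F)⁺ = {A, B, E, F}, which is a superkey of neither fragment — lossy.
Dependency preservation: A → B; C, D → A, F; D → A are not contained in any single fragment, but the restricted closure of each left-hand side across the fragments still reaches the right-hand side; the remaining FDs each lie inside some fragment. All dependencies are preserved.

lossy but dependency-preserving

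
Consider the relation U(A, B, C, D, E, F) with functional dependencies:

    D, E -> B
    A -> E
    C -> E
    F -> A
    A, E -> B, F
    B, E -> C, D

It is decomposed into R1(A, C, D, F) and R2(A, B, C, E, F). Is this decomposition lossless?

Yes

Common attributes: R1 ∩ R2 = {A, C, F}.
Closure of {A, C, F}: A → E applies, adding E; A, E → B, F applies, adding B; B, E → C, D applies, adding D. So (A, C, F)⁺ = {A, B, C, D, E, F}.
This closure contains every attribute of R1, so R1 ∩ R2 → R1. The join is lossless.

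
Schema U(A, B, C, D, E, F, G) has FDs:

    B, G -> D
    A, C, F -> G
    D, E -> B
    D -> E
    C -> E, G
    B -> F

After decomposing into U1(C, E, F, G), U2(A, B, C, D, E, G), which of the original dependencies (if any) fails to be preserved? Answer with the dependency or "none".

B -> F

Check B → F: no single fragment contains all of {B, F}, and the restricted closure of {B} across the fragments never reaches {F}.
B, G → D is preserved.
A, C, F → G is preserved.
D, E → B is preserved.
D → E is preserved.
C → E, G is preserved.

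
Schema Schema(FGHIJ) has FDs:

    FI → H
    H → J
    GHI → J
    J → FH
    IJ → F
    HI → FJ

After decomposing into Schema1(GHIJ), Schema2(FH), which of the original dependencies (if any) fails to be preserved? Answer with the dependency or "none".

FI → H

Check FI → H: no single fragment contains all of {FHI}, and the restricted closure of {FI} across the fragments never reaches {H}.
H → J is preserved.
GHI → J is preserved.
J → FH is preserved.
IJ → F is preserved.
HI → FJ is preserved.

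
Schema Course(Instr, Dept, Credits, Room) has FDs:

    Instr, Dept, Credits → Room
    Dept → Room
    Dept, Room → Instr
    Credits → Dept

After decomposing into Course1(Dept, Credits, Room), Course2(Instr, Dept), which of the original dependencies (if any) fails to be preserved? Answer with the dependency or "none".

Instr, Dept, Credits → Room: restricted closure across fragments reaches Room.
Dept → Room lies within Course1.
Dept, Room → Instr: restricted closure across fragments reaches Instr.
Credits → Dept lies within Course1.
Every dependency is enforceable on the fragments, so the decomposition is dependency-preserving.

none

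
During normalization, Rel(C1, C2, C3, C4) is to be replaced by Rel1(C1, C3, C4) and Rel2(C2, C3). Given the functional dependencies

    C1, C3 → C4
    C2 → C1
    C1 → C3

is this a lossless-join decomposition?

Common attributes: Rel1 ∩ Rel2 = {C3}.
No dependency enlarges {C3}, so (C3)⁺ = {C3}.
The closure contains neither all of Rel1 = {C1, C3, C4} nor all of Rel2 = {C2, C3}, so the common attributes are not a superkey of either fragment. The join is lossy.

No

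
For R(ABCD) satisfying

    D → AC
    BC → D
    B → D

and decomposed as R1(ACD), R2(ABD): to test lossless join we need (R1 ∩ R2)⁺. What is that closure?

R1 ∩ R2 = {AD}.
D → AC applies, adding C
Closure: {ACD}.

ACD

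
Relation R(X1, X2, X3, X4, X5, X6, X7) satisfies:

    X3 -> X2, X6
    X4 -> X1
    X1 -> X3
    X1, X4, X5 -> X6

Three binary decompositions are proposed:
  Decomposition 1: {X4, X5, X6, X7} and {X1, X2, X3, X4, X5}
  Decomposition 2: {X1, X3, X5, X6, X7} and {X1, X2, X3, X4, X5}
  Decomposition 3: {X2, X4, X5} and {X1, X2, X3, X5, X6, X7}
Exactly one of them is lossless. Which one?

Decomposition 1: common = {X4, X5}, closure = {X1, X2, X3, X4, X5, X6} → lossless.
Decomposition 2: common = {X1, X3, X5}, closure = {X1, X2, X3, X5, X6} → lossy.
Decomposition 3: common = {X2, X5}, closure = {X2, X5} → lossy.

Decomposition 1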